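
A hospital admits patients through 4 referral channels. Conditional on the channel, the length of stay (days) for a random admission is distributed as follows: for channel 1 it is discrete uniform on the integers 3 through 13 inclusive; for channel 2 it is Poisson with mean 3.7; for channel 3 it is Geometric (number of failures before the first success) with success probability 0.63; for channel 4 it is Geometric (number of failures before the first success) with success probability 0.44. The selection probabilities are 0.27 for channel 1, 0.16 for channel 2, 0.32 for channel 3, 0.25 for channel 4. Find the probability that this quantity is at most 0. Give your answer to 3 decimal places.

Conditional on each channel, P(X ≤ 0): 1: 0; 2: 0.0247235; 3: 0.63; 4: 0.44.
By total probability, P(X ≤ 0) = 0.27·0 + 0.16·0.0247235 + 0.32·0.63 + 0.25·0.44 = 0.315556.

0.316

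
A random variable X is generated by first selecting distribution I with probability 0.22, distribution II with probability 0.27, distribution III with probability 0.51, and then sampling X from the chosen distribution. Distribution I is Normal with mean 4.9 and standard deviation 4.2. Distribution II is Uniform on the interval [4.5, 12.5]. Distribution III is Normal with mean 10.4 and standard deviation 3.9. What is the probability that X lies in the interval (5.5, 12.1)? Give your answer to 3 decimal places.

0.598

Conditional on each component, P(5.5 < X < 12.1): I: 0.399963; II: 0.825; III: 0.564061.
By total probability, P(5.5 < X < 12.1) = 0.22·0.399963 + 0.27·0.825 + 0.51·0.564061 = 0.598413.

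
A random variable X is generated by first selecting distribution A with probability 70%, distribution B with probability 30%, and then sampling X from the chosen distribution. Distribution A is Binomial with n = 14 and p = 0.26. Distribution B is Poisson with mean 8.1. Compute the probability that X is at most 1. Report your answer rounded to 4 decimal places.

0.0620

Conditional on each component, P(X ≤ 1): A: 0.087395; B: 0.00276221.
By total probability, P(X ≤ 1) = 0.7·0.087395 + 0.3·0.00276221 = 0.0620051.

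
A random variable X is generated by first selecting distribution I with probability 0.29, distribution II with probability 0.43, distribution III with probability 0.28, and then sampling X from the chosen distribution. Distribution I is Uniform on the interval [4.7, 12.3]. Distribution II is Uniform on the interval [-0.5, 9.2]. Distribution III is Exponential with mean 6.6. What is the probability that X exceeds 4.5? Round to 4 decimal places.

0.6399

Conditional on each component, P(X > 4.5): I: 1; II: 0.484536; III: 0.505697.
By total probability, P(X > 4.5) = 0.29·1 + 0.43·0.484536 + 0.28·0.505697 = 0.639946.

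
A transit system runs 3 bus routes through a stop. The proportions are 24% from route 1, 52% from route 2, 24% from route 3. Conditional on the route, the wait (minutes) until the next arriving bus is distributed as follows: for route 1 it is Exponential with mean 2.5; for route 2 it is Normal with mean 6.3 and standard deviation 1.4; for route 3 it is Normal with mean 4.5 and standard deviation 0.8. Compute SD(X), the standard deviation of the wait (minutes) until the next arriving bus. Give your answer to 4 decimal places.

2.2605

Per component, 1: μ=2.5, E[X²]=12.5; 2: μ=6.3, E[X²]=41.65; 3: μ=4.5, E[X²]=20.89.
E[X] = 0.24·2.5 + 0.52·6.3 + 0.24·4.5 = 4.956.
E[X²] = 0.24·12.5 + 0.52·41.65 + 0.24·20.89 = 29.6716.
Var(X) = E[X²] − (E[X])² = 29.6716 − 24.5619 = 5.10966.
SD(X) = √5.10966 = 2.26046.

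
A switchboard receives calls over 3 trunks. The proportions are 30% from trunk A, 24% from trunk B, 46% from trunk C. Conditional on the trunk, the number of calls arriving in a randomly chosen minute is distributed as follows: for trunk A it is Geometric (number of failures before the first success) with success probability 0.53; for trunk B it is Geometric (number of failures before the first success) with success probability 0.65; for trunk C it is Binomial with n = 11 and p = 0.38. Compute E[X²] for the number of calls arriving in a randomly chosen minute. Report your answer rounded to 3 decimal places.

10.236

For each component E[X²] = Var + (mean)², giving A: 2.45959; B: 1.11834; C: 20.064.
Overall E[X²] = 0.3·2.45959 + 0.24·1.11834 + 0.46·20.064 = 10.2357.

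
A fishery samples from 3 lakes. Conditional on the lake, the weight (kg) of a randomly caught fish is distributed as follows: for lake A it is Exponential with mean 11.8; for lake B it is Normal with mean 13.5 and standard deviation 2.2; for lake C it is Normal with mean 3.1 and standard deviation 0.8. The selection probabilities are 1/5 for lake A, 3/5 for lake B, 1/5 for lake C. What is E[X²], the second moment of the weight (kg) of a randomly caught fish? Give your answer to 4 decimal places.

170.0000

For each component E[X²] = Var + (mean)², giving A: 278.48; B: 187.09; C: 10.25.
Overall E[X²] = 0.2·278.48 + 0.6·187.09 + 0.2·10.25 = 170.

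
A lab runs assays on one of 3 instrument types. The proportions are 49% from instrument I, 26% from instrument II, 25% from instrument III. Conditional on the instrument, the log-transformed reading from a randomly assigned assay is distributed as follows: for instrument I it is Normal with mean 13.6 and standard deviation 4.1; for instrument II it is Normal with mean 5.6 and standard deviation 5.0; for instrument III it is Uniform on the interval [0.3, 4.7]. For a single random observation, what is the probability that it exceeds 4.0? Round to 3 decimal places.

Conditional on each instrument, P(X > 4.0): I: 0.990396; II: 0.625516; III: 0.159091.
By total probability, P(X > 4.0) = 0.49·0.990396 + 0.26·0.625516 + 0.25·0.159091 = 0.687701.

0.688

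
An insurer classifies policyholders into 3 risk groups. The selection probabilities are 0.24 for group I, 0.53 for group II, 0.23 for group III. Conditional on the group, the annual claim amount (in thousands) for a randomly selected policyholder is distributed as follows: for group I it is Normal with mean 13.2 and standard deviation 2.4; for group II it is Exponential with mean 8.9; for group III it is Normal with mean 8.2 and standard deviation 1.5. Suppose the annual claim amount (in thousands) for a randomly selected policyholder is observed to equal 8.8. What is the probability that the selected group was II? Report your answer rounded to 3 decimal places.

0.257

Likelihoods f(8.8 | ·): I: 0.030963; II: 0.0418018; III: 0.245513.
Posterior ∝ prior × likelihood. Numerator for II: 0.53·0.0418018 = 0.022155.
Normalizing constant: 0.24·0.030963 + 0.53·0.0418018 + 0.23·0.245513 = 0.0860542.
P(II | observation) = 0.022155 / 0.0860542 = 0.257454.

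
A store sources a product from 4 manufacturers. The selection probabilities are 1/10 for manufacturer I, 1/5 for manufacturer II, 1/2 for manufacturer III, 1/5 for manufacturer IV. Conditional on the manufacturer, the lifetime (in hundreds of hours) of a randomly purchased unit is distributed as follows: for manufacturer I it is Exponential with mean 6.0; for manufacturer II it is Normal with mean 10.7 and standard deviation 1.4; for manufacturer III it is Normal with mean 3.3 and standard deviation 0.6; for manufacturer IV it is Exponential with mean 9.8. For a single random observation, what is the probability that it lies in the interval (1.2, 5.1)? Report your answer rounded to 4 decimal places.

Conditional on each manufacturer, P(1.2 < X < 5.1): I: 0.391316; II: 3.16712e-05; III: 0.998417; IV: 0.290473.
By total probability, P(1.2 < X < 5.1) = 0.1·0.391316 + 0.2·3.16712e-05 + 0.5·0.998417 + 0.2·0.290473 = 0.596441.

0.5964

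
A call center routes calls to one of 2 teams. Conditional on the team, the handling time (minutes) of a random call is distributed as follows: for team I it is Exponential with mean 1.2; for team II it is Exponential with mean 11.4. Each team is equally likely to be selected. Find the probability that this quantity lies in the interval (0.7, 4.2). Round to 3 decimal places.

Conditional on each team, P(0.7 < X < 4.2): I: 0.527838; II: 0.248618.
By total probability, P(0.7 < X < 4.2) = 0.5·0.527838 + 0.5·0.248618 = 0.388228.

0.388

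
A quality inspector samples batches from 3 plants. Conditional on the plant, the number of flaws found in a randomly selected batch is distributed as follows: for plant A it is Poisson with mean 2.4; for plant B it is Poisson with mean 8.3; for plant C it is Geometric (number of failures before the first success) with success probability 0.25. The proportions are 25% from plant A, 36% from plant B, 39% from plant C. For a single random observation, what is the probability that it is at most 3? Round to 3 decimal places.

0.474

Conditional on each plant, P(X ≤ 3): A: 0.778723; B: 0.0345545; C: 0.683594.
By total probability, P(X ≤ 3) = 0.25·0.778723 + 0.36·0.0345545 + 0.39·0.683594 = 0.473722.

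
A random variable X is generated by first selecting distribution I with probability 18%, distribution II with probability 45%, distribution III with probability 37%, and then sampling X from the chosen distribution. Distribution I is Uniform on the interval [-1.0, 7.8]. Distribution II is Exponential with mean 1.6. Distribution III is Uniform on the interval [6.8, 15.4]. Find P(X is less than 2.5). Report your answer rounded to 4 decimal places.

0.4273

Conditional on each component, P(X < 2.5): I: 0.397727; II: 0.790389; III: 0.
By total probability, P(X < 2.5) = 0.18·0.397727 + 0.45·0.790389 + 0.37·0 = 0.427266.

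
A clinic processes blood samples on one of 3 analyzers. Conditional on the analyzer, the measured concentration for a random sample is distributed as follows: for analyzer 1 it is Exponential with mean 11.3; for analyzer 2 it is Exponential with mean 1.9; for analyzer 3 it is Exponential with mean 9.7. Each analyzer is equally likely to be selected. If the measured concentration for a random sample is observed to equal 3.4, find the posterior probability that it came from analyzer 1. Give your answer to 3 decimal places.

0.290

Likelihoods f(3.4 | ·): 1: 0.0655011; 2: 0.08792; 3: 0.0726108.
Posterior ∝ prior × likelihood. Numerator for 1: 0.333333·0.0655011 = 0.0218337.
Normalizing constant: 0.333333·0.0655011 + 0.333333·0.08792 + 0.333333·0.0726108 = 0.075344.
P(1 | observation) = 0.0218337 / 0.075344 = 0.289787.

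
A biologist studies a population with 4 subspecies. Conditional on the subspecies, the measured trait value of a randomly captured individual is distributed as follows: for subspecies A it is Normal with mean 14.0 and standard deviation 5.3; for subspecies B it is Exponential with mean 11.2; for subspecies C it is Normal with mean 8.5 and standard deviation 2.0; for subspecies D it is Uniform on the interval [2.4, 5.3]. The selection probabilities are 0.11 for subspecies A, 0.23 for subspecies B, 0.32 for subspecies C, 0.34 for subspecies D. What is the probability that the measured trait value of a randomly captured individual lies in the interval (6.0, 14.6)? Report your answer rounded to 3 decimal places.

Conditional on each subspecies, P(6.0 < X < 14.6): A: 0.479473; B: 0.313691; C: 0.893206; D: 0.
By total probability, P(6.0 < X < 14.6) = 0.11·0.479473 + 0.23·0.313691 + 0.32·0.893206 + 0.34·0 = 0.410717.

0.411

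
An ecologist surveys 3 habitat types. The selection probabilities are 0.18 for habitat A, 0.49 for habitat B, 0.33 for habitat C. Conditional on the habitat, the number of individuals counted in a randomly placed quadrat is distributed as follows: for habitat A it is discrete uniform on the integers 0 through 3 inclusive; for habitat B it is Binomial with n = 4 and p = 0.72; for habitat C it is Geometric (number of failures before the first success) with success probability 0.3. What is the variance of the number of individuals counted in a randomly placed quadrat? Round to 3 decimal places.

Per component, A: μ=1.5, E[X²]=3.5; B: μ=2.88, E[X²]=9.1008; C: μ=2.33333, E[X²]=13.2222.
E[X] = 0.18·1.5 + 0.49·2.88 + 0.33·2.33333 = 2.4512.
E[X²] = 0.18·3.5 + 0.49·9.1008 + 0.33·13.2222 = 9.45273.
Var(X) = E[X²] − (E[X])² = 9.45273 − 6.00838 = 3.44434.

3.444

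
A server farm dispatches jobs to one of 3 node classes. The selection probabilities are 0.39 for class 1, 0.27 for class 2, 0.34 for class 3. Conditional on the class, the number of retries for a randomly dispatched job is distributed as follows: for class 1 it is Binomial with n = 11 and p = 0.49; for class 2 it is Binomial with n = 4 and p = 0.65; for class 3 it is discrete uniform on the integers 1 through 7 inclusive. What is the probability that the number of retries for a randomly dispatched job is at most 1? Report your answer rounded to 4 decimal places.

0.0855

Conditional on each class, P(X ≤ 1): 1: 0.0070235; 2: 0.126481; 3: 0.142857.
By total probability, P(X ≤ 1) = 0.39·0.0070235 + 0.27·0.126481 + 0.34·0.142857 = 0.0854605.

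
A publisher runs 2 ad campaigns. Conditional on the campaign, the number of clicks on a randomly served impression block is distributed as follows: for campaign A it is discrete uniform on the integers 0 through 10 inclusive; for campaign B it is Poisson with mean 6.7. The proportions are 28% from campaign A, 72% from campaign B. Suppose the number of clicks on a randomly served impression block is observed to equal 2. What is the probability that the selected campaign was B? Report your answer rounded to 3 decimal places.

0.439

Likelihoods P(X=2 | ·): A: 0.0909091; B: 0.0276278.
Posterior ∝ prior × likelihood. Numerator for B: 0.72·0.0276278 = 0.019892.
Normalizing constant: 0.28·0.0909091 + 0.72·0.0276278 = 0.0453466.
P(B | observation) = 0.019892 / 0.0453466 = 0.438667.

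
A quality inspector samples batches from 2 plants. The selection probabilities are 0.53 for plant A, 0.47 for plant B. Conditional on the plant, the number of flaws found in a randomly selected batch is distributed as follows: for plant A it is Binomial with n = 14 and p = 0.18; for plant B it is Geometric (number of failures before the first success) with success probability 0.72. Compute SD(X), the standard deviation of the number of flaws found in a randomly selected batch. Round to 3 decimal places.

Per component, A: μ=2.52, E[X²]=8.4168; B: μ=0.388889, E[X²]=0.691358.
E[X] = 0.53·2.52 + 0.47·0.388889 = 1.51838.
E[X²] = 0.53·8.4168 + 0.47·0.691358 = 4.78584.
Var(X) = E[X²] − (E[X])² = 4.78584 − 2.30547 = 2.48037.
SD(X) = √2.48037 = 1.57492.

1.575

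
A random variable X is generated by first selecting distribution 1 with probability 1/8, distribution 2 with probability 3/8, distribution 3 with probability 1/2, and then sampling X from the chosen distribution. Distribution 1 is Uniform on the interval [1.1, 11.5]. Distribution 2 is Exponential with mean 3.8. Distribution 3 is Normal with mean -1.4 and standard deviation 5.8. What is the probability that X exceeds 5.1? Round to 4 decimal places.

0.2405

Conditional on each component, P(X > 5.1): 1: 0.615385; 2: 0.261295; 3: 0.13121.
By total probability, P(X > 5.1) = 0.125·0.615385 + 0.375·0.261295 + 0.5·0.13121 = 0.240514.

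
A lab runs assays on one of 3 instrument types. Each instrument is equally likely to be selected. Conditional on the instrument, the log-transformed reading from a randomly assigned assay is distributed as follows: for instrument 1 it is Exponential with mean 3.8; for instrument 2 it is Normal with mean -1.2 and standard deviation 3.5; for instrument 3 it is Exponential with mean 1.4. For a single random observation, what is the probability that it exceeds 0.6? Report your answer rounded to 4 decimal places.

0.6030

Conditional on each instrument, P(X > 0.6): 1: 0.85394; 2: 0.303526; 3: 0.651439.
By total probability, P(X > 0.6) = 0.333333·0.85394 + 0.333333·0.303526 + 0.333333·0.651439 = 0.602968.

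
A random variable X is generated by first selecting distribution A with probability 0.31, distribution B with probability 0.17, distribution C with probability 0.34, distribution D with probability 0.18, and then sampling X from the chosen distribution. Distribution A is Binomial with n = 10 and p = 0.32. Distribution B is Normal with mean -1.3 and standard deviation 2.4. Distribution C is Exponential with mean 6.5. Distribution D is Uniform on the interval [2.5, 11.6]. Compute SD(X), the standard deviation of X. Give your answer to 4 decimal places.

Per component, A: μ=3.2, E[X²]=12.416; B: μ=-1.3, E[X²]=7.45; C: μ=6.5, E[X²]=84.5; D: μ=7.05, E[X²]=56.6033.
E[X] = 0.31·3.2 + 0.17·-1.3 + 0.34·6.5 + 0.18·7.05 = 4.25.
E[X²] = 0.31·12.416 + 0.17·7.45 + 0.34·84.5 + 0.18·56.6033 = 44.0341.
Var(X) = E[X²] − (E[X])² = 44.0341 − 18.0625 = 25.9716.
SD(X) = √25.9716 = 5.09623.

5.0962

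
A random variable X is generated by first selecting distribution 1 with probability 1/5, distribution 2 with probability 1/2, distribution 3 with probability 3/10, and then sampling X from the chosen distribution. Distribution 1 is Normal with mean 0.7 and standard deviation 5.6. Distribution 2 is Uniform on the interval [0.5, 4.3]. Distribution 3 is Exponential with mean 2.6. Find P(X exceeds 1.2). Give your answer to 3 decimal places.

Conditional on each component, P(X > 1.2): 1: 0.464427; 2: 0.815789; 3: 0.630313.
By total probability, P(X > 1.2) = 0.2·0.464427 + 0.5·0.815789 + 0.3·0.630313 = 0.689874.

0.690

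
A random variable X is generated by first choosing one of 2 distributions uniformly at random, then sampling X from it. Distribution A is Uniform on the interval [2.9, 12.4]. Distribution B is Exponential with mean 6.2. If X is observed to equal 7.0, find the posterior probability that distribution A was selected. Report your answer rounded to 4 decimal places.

0.6687

Likelihoods f(7.0 | ·): A: 0.105263; B: 0.0521526.
Posterior ∝ prior × likelihood. Numerator for A: 0.5·0.105263 = 0.0526316.
Normalizing constant: 0.5·0.105263 + 0.5·0.0521526 = 0.0787079.
P(A | observation) = 0.0526316 / 0.0787079 = 0.668695.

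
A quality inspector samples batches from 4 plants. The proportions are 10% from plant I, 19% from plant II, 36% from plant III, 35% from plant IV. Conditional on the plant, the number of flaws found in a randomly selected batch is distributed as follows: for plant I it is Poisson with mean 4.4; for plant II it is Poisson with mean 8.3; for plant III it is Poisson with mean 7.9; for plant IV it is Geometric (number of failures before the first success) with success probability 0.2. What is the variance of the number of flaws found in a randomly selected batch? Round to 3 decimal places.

Per component, I: μ=4.4, E[X²]=23.76; II: μ=8.3, E[X²]=77.19; III: μ=7.9, E[X²]=70.31; IV: μ=4, E[X²]=36.
E[X] = 0.1·4.4 + 0.19·8.3 + 0.36·7.9 + 0.35·4 = 6.261.
E[X²] = 0.1·23.76 + 0.19·77.19 + 0.36·70.31 + 0.35·36 = 54.9537.
Var(X) = E[X²] − (E[X])² = 54.9537 − 39.2001 = 15.7536.

15.754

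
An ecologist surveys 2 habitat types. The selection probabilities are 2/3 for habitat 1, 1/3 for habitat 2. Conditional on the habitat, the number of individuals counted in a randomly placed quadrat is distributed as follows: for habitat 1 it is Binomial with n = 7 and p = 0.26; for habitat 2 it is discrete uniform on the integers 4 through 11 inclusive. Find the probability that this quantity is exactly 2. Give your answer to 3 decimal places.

0.210

Conditional on each habitat, P(X = 2): 1: 0.31501; 2: 0.
By total probability, P(X = 2) = 0.666667·0.31501 + 0.333333·0 = 0.210007.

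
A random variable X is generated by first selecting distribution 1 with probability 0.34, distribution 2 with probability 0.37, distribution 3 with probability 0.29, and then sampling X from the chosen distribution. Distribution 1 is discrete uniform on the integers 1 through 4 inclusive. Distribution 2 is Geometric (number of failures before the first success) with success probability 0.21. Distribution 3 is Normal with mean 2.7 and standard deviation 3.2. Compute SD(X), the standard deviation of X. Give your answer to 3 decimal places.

3.217

Per component, 1: μ=2.5, E[X²]=7.5; 2: μ=3.7619, E[X²]=32.0658; 3: μ=2.7, E[X²]=17.53.
E[X] = 0.34·2.5 + 0.37·3.7619 + 0.29·2.7 = 3.0249.
E[X²] = 0.34·7.5 + 0.37·32.0658 + 0.29·17.53 = 19.498.
Var(X) = E[X²] − (E[X])² = 19.498 − 9.15005 = 10.348.
SD(X) = √10.348 = 3.21683.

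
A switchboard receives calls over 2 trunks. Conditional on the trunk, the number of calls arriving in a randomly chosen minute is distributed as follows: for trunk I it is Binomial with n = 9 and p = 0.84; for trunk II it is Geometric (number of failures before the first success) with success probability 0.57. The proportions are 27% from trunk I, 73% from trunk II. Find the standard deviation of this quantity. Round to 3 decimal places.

3.228

Per component, I: μ=7.56, E[X²]=58.3632; II: μ=0.754386, E[X²]=1.89258.
E[X] = 0.27·7.56 + 0.73·0.754386 = 2.5919.
E[X²] = 0.27·58.3632 + 0.73·1.89258 = 17.1396.
Var(X) = E[X²] − (E[X])² = 17.1396 − 6.71795 = 10.4217.
SD(X) = √10.4217 = 3.22826.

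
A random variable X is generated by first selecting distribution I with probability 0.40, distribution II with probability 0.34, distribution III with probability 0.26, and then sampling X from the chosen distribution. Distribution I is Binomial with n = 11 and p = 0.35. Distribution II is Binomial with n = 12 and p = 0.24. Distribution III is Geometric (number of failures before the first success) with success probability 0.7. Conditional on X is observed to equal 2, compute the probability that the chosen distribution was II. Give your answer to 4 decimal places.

0.5351

Likelihoods P(X=2 | ·): I: 0.139547; II: 0.244401; III: 0.063.
Posterior ∝ prior × likelihood. Numerator for II: 0.34·0.244401 = 0.0830962.
Normalizing constant: 0.4·0.139547 + 0.34·0.244401 + 0.26·0.063 = 0.155295.
P(II | observation) = 0.0830962 / 0.155295 = 0.535087.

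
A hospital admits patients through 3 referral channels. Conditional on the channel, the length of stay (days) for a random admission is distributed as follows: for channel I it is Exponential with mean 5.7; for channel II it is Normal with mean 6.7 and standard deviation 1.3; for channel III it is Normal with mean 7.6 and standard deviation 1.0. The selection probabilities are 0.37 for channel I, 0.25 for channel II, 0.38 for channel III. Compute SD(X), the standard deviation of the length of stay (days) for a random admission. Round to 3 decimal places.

Per component, I: μ=5.7, E[X²]=64.98; II: μ=6.7, E[X²]=46.58; III: μ=7.6, E[X²]=58.76.
E[X] = 0.37·5.7 + 0.25·6.7 + 0.38·7.6 = 6.672.
E[X²] = 0.37·64.98 + 0.25·46.58 + 0.38·58.76 = 58.0164.
Var(X) = E[X²] − (E[X])² = 58.0164 − 44.5156 = 13.5008.
SD(X) = √13.5008 = 3.67435.

3.674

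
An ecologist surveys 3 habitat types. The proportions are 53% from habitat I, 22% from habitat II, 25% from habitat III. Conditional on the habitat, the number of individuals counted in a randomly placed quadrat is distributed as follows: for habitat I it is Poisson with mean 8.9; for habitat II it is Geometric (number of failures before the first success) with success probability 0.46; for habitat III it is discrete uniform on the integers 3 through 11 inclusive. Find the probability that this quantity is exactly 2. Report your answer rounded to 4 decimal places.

Conditional on each habitat, P(X = 2): I: 0.00540168; II: 0.134136; III: 0.
By total probability, P(X = 2) = 0.53·0.00540168 + 0.22·0.134136 + 0.25·0 = 0.0323728.

0.0324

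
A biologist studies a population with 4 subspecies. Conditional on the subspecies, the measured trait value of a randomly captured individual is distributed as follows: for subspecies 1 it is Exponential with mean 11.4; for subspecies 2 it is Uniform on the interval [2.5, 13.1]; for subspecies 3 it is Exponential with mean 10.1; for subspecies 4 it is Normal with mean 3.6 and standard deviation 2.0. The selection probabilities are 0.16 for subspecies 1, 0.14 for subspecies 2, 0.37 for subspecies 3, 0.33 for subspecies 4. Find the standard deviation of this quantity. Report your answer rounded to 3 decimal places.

Per component, 1: μ=11.4, E[X²]=259.92; 2: μ=7.8, E[X²]=70.2033; 3: μ=10.1, E[X²]=204.02; 4: μ=3.6, E[X²]=16.96.
E[X] = 0.16·11.4 + 0.14·7.8 + 0.37·10.1 + 0.33·3.6 = 7.841.
E[X²] = 0.16·259.92 + 0.14·70.2033 + 0.37·204.02 + 0.33·16.96 = 132.5.
Var(X) = E[X²] − (E[X])² = 132.5 − 61.4813 = 71.0186.
SD(X) = √71.0186 = 8.42725.

8.427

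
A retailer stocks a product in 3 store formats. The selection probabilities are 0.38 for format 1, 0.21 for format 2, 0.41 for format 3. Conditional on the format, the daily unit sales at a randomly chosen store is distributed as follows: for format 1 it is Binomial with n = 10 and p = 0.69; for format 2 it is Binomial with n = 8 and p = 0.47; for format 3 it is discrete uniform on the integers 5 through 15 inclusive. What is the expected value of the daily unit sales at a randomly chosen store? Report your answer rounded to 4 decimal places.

Component means — 1: 6.9; 2: 3.76; 3: 10.
E[X] = 0.38·6.9 + 0.21·3.76 + 0.41·10 = 7.5116.

7.5116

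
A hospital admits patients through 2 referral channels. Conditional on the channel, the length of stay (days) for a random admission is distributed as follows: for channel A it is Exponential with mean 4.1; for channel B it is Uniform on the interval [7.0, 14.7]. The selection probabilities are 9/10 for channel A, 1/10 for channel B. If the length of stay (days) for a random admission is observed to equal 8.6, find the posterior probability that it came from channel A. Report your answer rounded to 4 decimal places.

Likelihoods f(8.6 | ·): A: 0.0299404; B: 0.12987.
Posterior ∝ prior × likelihood. Numerator for A: 0.9·0.0299404 = 0.0269463.
Normalizing constant: 0.9·0.0299404 + 0.1·0.12987 = 0.0399333.
P(A | observation) = 0.0269463 / 0.0399333 = 0.674783.

0.6748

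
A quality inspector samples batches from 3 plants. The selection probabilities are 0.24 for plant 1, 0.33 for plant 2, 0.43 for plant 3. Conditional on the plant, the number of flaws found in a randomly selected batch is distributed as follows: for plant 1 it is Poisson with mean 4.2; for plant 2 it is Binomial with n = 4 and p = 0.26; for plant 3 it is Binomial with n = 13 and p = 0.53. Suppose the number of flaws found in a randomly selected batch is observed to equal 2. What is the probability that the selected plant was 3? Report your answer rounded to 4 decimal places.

Likelihoods P(X=2 | ·): 1: 0.132261; 2: 0.222107; 3: 0.00541655.
Posterior ∝ prior × likelihood. Numerator for 3: 0.43·0.00541655 = 0.00232912.
Normalizing constant: 0.24·0.132261 + 0.33·0.222107 + 0.43·0.00541655 = 0.107367.
P(3 | observation) = 0.00232912 / 0.107367 = 0.0216931.

0.0217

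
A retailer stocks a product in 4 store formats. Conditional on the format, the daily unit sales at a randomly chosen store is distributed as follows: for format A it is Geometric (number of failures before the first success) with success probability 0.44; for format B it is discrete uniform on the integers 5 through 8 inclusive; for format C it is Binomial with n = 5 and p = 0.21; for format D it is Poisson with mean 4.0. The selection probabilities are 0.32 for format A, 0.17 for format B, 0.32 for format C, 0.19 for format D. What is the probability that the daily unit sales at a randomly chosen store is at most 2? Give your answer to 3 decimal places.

0.608

Conditional on each format, P(X ≤ 2): A: 0.824384; B: 0; C: 0.934112; D: 0.238103.
By total probability, P(X ≤ 2) = 0.32·0.824384 + 0.17·0 + 0.32·0.934112 + 0.19·0.238103 = 0.607958.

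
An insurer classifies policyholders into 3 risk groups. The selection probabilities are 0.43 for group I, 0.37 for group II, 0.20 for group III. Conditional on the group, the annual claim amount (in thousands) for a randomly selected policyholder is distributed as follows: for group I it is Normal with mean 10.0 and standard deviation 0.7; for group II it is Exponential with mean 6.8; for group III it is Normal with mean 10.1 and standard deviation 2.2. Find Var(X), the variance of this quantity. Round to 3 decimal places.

Per component, I: μ=10, E[X²]=100.49; II: μ=6.8, E[X²]=92.48; III: μ=10.1, E[X²]=106.85.
E[X] = 0.43·10 + 0.37·6.8 + 0.2·10.1 = 8.836.
E[X²] = 0.43·100.49 + 0.37·92.48 + 0.2·106.85 = 98.7983.
Var(X) = E[X²] − (E[X])² = 98.7983 − 78.0749 = 20.7234.

20.723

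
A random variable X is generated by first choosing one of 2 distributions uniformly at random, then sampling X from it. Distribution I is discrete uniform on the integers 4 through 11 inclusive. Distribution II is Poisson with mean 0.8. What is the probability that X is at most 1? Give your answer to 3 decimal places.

Conditional on each component, P(X ≤ 1): I: 0; II: 0.808792.
By total probability, P(X ≤ 1) = 0.5·0 + 0.5·0.808792 = 0.404396.

0.404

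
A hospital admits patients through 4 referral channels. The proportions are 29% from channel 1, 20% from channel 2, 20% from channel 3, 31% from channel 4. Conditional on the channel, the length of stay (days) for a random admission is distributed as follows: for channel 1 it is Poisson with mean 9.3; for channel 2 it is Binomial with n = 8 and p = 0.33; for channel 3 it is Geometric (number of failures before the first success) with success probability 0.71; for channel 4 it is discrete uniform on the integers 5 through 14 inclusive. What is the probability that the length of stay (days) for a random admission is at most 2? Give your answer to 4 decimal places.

0.2918

Conditional on each channel, P(X ≤ 2): 1: 0.00489531; 2: 0.476435; 3: 0.975611; 4: 0.
By total probability, P(X ≤ 2) = 0.29·0.00489531 + 0.2·0.476435 + 0.2·0.975611 + 0.31·0 = 0.291829.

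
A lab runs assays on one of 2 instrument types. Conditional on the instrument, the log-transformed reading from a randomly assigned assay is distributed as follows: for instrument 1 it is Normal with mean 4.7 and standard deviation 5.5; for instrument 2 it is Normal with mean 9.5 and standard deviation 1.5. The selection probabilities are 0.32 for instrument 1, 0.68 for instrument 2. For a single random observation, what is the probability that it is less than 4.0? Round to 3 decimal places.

0.144

Conditional on each instrument, P(X < 4.0): 1: 0.449362; 2: 0.000122866.
By total probability, P(X < 4.0) = 0.32·0.449362 + 0.68·0.000122866 = 0.143879.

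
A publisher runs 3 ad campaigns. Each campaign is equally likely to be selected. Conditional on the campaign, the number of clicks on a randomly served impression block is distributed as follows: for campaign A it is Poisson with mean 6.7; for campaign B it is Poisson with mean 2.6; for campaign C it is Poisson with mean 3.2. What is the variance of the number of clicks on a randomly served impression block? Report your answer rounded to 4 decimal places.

Per component, A: μ=6.7, E[X²]=51.59; B: μ=2.6, E[X²]=9.36; C: μ=3.2, E[X²]=13.44.
E[X] = 0.333333·6.7 + 0.333333·2.6 + 0.333333·3.2 = 4.16667.
E[X²] = 0.333333·51.59 + 0.333333·9.36 + 0.333333·13.44 = 24.7967.
Var(X) = E[X²] − (E[X])² = 24.7967 − 17.3611 = 7.43556.

7.4356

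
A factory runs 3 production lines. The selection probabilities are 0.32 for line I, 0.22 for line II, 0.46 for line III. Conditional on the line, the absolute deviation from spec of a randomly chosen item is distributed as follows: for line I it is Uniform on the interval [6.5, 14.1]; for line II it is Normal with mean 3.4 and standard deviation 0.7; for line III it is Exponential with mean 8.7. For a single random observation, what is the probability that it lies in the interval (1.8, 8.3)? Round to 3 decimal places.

Conditional on each line, P(1.8 < X < 8.3): I: 0.236842; II: 0.988865; III: 0.427915.
By total probability, P(1.8 < X < 8.3) = 0.32·0.236842 + 0.22·0.988865 + 0.46·0.427915 = 0.490181.

0.490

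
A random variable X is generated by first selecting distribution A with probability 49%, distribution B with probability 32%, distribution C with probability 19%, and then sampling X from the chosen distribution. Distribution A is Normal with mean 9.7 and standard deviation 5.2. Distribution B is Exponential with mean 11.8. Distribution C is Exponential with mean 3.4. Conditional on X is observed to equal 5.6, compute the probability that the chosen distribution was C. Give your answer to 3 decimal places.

0.195

Likelihoods f(5.6 | ·): A: 0.0562228; B: 0.0527245; C: 0.0566516.
Posterior ∝ prior × likelihood. Numerator for C: 0.19·0.0566516 = 0.0107638.
Normalizing constant: 0.49·0.0562228 + 0.32·0.0527245 + 0.19·0.0566516 = 0.0551848.
P(C | observation) = 0.0107638 / 0.0551848 = 0.19505.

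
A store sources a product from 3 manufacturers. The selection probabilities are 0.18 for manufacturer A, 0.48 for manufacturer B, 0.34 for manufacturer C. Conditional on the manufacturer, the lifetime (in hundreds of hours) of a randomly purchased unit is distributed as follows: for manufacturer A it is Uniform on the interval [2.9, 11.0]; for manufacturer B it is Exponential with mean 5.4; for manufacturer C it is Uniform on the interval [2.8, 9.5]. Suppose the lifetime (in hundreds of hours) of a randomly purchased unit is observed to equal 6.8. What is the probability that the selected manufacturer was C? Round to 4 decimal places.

Likelihoods f(6.8 | ·): A: 0.123457; B: 0.0525674; C: 0.149254.
Posterior ∝ prior × likelihood. Numerator for C: 0.34·0.149254 = 0.0507463.
Normalizing constant: 0.18·0.123457 + 0.48·0.0525674 + 0.34·0.149254 = 0.0982009.
P(C | observation) = 0.0507463 / 0.0982009 = 0.51676.

0.5168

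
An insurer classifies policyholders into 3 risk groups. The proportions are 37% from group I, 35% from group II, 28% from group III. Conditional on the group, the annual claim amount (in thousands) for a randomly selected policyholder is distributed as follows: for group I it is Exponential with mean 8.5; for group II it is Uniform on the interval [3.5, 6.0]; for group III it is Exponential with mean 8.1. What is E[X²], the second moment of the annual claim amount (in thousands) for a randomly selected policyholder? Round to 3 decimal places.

98.286

For each component E[X²] = Var + (mean)², giving I: 144.5; II: 23.0833; III: 131.22.
Overall E[X²] = 0.37·144.5 + 0.35·23.0833 + 0.28·131.22 = 98.2858.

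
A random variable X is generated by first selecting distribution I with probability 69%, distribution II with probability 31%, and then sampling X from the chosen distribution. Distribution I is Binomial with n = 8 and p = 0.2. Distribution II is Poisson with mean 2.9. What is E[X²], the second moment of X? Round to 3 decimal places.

For each component E[X²] = Var + (mean)², giving I: 3.84; II: 11.31.
Overall E[X²] = 0.69·3.84 + 0.31·11.31 = 6.1557.

6.156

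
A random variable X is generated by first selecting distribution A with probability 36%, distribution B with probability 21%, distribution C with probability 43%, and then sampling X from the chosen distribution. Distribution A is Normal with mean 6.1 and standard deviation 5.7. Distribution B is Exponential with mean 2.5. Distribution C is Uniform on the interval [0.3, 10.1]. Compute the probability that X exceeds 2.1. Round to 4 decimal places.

0.7148

Conditional on each component, P(X > 2.1): A: 0.758584; B: 0.431711; C: 0.816327.
By total probability, P(X > 2.1) = 0.36·0.758584 + 0.21·0.431711 + 0.43·0.816327 = 0.71477.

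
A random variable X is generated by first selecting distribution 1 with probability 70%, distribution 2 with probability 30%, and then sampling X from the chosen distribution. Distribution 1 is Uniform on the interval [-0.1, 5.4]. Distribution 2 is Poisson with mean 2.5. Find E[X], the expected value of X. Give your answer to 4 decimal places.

2.6050

Component means — 1: 2.65; 2: 2.5.
E[X] = 0.7·2.65 + 0.3·2.5 = 2.605.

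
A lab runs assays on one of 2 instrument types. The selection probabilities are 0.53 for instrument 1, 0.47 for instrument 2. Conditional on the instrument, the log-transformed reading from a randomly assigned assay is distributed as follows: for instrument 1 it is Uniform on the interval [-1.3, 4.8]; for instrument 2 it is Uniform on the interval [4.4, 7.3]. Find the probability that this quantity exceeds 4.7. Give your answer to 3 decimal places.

0.430

Conditional on each instrument, P(X > 4.7): 1: 0.0163934; 2: 0.896552.
By total probability, P(X > 4.7) = 0.53·0.0163934 + 0.47·0.896552 = 0.430068.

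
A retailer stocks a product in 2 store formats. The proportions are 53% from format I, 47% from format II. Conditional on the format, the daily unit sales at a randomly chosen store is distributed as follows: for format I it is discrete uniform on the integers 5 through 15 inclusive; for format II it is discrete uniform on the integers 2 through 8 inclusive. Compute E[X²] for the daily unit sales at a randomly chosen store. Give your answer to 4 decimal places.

For each component E[X²] = Var + (mean)², giving I: 110; II: 29.
Overall E[X²] = 0.53·110 + 0.47·29 = 71.93.

71.9300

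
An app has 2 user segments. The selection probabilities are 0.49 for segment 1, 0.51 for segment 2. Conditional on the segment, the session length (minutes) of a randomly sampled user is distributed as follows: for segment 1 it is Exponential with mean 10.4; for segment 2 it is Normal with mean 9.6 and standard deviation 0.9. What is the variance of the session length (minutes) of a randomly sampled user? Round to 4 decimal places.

53.5714

Per component, 1: μ=10.4, E[X²]=216.32; 2: μ=9.6, E[X²]=92.97.
E[X] = 0.49·10.4 + 0.51·9.6 = 9.992.
E[X²] = 0.49·216.32 + 0.51·92.97 = 153.412.
Var(X) = E[X²] − (E[X])² = 153.412 − 99.8401 = 53.5714.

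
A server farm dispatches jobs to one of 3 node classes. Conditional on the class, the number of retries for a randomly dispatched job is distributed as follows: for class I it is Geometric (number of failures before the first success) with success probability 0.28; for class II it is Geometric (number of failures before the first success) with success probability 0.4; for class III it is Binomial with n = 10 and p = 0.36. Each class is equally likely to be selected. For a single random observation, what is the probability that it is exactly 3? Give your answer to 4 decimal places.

Conditional on each class, P(X = 3): I: 0.104509; II: 0.0864; III: 0.246234.
By total probability, P(X = 3) = 0.333333·0.104509 + 0.333333·0.0864 + 0.333333·0.246234 = 0.145715.

0.1457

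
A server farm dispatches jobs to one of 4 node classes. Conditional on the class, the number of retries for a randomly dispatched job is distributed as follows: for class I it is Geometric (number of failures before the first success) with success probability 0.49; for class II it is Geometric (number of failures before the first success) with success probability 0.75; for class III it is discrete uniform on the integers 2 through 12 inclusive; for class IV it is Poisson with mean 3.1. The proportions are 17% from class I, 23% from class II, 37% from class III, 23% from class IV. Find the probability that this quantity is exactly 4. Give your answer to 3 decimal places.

Conditional on each class, P(X = 4): I: 0.0331495; II: 0.00292969; III: 0.0909091; IV: 0.17335.
By total probability, P(X = 4) = 0.17·0.0331495 + 0.23·0.00292969 + 0.37·0.0909091 + 0.23·0.17335 = 0.079816.

0.080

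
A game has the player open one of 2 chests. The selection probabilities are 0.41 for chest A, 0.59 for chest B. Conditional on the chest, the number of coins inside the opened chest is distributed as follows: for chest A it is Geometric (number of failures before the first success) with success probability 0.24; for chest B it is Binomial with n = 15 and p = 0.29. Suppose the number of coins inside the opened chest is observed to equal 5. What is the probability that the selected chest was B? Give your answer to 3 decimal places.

0.826

Likelihoods P(X=5 | ·): A: 0.0608526; B: 0.200507.
Posterior ∝ prior × likelihood. Numerator for B: 0.59·0.200507 = 0.118299.
Normalizing constant: 0.41·0.0608526 + 0.59·0.200507 = 0.143249.
P(B | observation) = 0.118299 / 0.143249 = 0.82583.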